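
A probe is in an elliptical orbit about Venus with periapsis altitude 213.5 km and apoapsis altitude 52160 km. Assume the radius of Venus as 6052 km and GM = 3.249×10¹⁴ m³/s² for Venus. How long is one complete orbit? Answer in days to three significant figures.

r_p = 6052 + 213.5 = 6265.5 km = 6.2655×10⁶ m.
r_a = 6052 + 52160 = 58212 km = 5.8212×10⁷ m.
Semi-major axis a = (r_p + r_a)/2 = (6265.5 + 58212)/2 = 32239 km = 3.224×10⁷ m.
By Kepler's third law T = 2π√(a³/μ) = 2π × 1.016×10⁴ = 6.381×10⁴ s.
= 0.7385 days.

T ≈ 0.739 days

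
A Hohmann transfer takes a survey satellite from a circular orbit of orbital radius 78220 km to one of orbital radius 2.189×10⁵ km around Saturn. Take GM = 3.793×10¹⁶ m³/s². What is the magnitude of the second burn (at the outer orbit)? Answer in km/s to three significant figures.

Δv ≈ 3.61 km/s

r₁ = 78220 km = 7.822×10⁷ m.
r₂ = 2.189×10⁵ km = 2.189×10⁸ m.
Transfer ellipse a_t = (r₁ + r₂)/2 = 1.486×10⁸ m.
At r₁: circular v_c1 = √(μ/r₁) = 22020 m/s; transfer-perikrone v_p = √[μ(2/r₁ − 1/a_t)] = 26730 m/s.
At r₂: circular v_c2 = √(μ/r₂) = 13160 m/s; transfer-apokrone v_a = √[μ(2/r₂ − 1/a_t)] = 9552 m/s.
Δv₂ = v_c2 − v_a = 3612 m/s.
= 3.612 km/s.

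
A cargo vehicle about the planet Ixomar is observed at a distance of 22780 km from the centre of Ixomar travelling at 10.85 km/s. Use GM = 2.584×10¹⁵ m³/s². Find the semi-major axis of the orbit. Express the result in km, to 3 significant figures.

a ≈ 23700 km

r = 2.278×10⁷ m.
Vis-viva rearranged: 1/a = 2/r − v²/μ = 8.780×10⁻⁸ − 4.556×10⁻⁸ = 4.224×10⁻⁸ m⁻¹.
a = 2.368×10⁷ m = 23675 km.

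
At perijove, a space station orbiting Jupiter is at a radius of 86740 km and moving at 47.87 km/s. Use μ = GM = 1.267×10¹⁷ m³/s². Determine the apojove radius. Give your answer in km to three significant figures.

apojove radius ≈ 3.16×10⁵ km

r_p = 8.674×10⁷ m.
Specific energy ε = v²/2 − μ/r = -3.149×10⁸ J/kg, so a = −μ/(2ε) = 2.012×10⁸ m.
The apsides satisfy r_p + r_a = 2a, so the apojove radius is 2a − r_p = 3.156×10⁸ m = 3.1559×10⁵ km.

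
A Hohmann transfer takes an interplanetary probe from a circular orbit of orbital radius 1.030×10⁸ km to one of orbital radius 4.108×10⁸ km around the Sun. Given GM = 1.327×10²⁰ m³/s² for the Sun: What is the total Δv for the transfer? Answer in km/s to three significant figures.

Δv_total ≈ 16.1 km/s

r₁ = 1.030×10⁸ km = 1.030×10¹¹ m.
r₂ = 4.108×10⁸ km = 4.108×10¹¹ m.
Transfer ellipse a_t = (r₁ + r₂)/2 = 2.569×10¹¹ m.
At r₁: circular v_c1 = √(μ/r₁) = 35890 m/s; transfer-perihelion v_p = √[μ(2/r₁ − 1/a_t)] = 45390 m/s.
Δv₁ = v_p − v_c1 = 9495 m/s.
At r₂: circular v_c2 = √(μ/r₂) = 17970 m/s; transfer-aphelion v_a = √[μ(2/r₂ − 1/a_t)] = 11380 m/s.
Δv₂ = v_c2 − v_a = 6593 m/s.
Total Δv = Δv₁ + Δv₂ = 16090 m/s = 16.09 km/s.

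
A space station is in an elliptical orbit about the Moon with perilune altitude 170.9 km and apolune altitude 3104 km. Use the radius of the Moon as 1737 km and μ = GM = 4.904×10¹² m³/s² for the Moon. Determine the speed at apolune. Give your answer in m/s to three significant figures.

r_p = 1737 + 170.9 = 1907.9 km = 1.9079×10⁶ m.
r_a = 1737 + 3104 = 4841.0 km = 4.8410×10⁶ m.
Semi-major axis a = (r_p + r_a)/2 = 3374.4 km = 3.374×10⁶ m.
Vis-viva: v² = μ(2/r − 1/a) = 4.904×10¹² × (4.131×10⁻⁷ − 2.963×10⁻⁷) = 5.728×10⁵ m²/s².
v = 756.8 m/s.

v ≈ 757 m/s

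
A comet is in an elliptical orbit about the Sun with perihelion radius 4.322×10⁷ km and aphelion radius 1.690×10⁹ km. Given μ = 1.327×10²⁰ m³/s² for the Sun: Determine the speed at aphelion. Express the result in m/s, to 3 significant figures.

v ≈ 1980 m/s

Semi-major axis a = (r_p + r_a)/2 = 8.6661×10⁸ km = 8.666×10¹¹ m.
Vis-viva: v² = μ(2/r − 1/a) = 1.327×10²⁰ × (1.183×10⁻¹² − 1.154×10⁻¹²) = 3.916×10⁶ m²/s².
v = 1979 m/s.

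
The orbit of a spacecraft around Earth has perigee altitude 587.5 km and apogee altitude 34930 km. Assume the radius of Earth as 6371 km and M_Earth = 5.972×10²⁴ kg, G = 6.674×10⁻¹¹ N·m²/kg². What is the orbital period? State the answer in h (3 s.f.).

μ = GM = 6.674×10⁻¹¹ × 5.972×10²⁴ = 3.986×10¹⁴ m³/s².
r_p = 6371 + 587.5 = 6958.5 km = 6.9585×10⁶ m.
r_a = 6371 + 34930 = 41301 km = 4.1301×10⁷ m.
Semi-major axis a = (r_p + r_a)/2 = (6958.5 + 41301)/2 = 24130 km = 2.413×10⁷ m.
By Kepler's third law T = 2π√(a³/μ) = 2π × 5.937×10³ = 3.730×10⁴ s.
= 10.36 h.

T ≈ 10.4 h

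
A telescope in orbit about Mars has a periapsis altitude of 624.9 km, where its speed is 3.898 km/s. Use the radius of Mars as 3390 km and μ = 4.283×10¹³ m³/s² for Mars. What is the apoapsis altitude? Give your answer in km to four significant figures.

apoapsis altitude ≈ 6544 km

r_p = 3390 + 624.9 = 4014.9 km = 4.015×10⁶ m.
Specific energy ε = v²/2 − μ/r = -3.071×10⁶ J/kg, so a = −μ/(2ε) = 6.974×10⁶ m.
The apsides satisfy r_p + r_a = 2a, so the apoapsis radius is 2a − r_p = 9.934×10⁶ m = 9933.7 km.
Apoapsis altitude = 9933.7 − 3390 = 6543.7 km.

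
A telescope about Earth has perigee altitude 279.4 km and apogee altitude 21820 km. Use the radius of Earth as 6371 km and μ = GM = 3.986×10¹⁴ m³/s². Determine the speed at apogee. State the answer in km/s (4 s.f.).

r_p = 6371 + 279.4 = 6650.4 km = 6.6504×10⁶ m.
r_a = 6371 + 21820 = 28191 km = 2.8191×10⁷ m.
Semi-major axis a = (r_p + r_a)/2 = 17421 km = 1.742×10⁷ m.
Vis-viva: v² = μ(2/r − 1/a) = 3.986×10¹⁴ × (7.094×10⁻⁸ − 5.740×10⁻⁸) = 5.398×10⁶ m²/s².
v = 2323 m/s = 2.323 km/s.

v ≈ 2.323 km/s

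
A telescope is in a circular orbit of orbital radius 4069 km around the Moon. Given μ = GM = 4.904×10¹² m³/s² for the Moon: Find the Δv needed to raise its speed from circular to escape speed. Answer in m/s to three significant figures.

Δv ≈ 455 m/s

r = 4069 km = 4.069×10⁶ m.
Circular speed v_c = √(μ/r) = 1098 m/s.
Escape speed v_esc = √(2μ/r) = √2 × v_c = 1553 m/s.
Δv = v_esc − v_c = 454.7 m/s.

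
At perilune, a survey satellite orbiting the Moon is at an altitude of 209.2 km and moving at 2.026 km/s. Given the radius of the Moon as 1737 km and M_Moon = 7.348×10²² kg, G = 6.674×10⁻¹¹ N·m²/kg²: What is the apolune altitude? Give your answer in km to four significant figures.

μ = GM = 6.674×10⁻¹¹ × 7.348×10²² = 4.904×10¹² m³/s².
r_p = 1737 + 209.2 = 1946.2 km = 1.946×10⁶ m.
Specific energy ε = v²/2 − μ/r = -4.675×10⁵ J/kg, so a = −μ/(2ε) = 5.245×10⁶ m.
The apsides satisfy r_p + r_a = 2a, so the apolune radius is 2a − r_p = 8.544×10⁶ m = 8544.4 km.
Apolune altitude = 8544.4 − 1737 = 6807.4 km.

apolune altitude ≈ 6807 km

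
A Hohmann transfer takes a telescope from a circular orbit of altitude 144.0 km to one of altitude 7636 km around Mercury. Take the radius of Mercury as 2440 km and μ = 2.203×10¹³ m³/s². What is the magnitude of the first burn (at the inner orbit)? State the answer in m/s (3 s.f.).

Δv ≈ 764 m/s

r₁ = 2440 + 144.0 = 2584.0 km = 2.5840×10⁶ m.
r₂ = 2440 + 7636 = 10076 km = 1.0076×10⁷ m.
Transfer ellipse a_t = (r₁ + r₂)/2 = 6.330×10⁶ m.
At r₁: circular v_c1 = √(μ/r₁) = 2920 m/s; transfer-periherm v_p = √[μ(2/r₁ − 1/a_t)] = 3684 m/s.
Δv₁ = v_p − v_c1 = 764.0 m/s.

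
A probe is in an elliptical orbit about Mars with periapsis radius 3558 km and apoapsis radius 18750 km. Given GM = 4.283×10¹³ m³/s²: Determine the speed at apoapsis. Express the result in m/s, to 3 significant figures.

v ≈ 854 m/s

Semi-major axis a = (r_p + r_a)/2 = 11154 km = 1.115×10⁷ m.
Vis-viva: v² = μ(2/r − 1/a) = 4.283×10¹³ × (1.067×10⁻⁷ − 8.965×10⁻⁸) = 7.287×10⁵ m²/s².
v = 853.6 m/s.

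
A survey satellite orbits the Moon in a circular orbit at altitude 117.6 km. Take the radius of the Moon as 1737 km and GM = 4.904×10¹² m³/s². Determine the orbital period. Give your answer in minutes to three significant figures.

r = 1737 + 117.6 = 1854.6 km = 1.8546×10⁶ m.
Kepler's third law: T = 2π√(r³/μ) = 2π√((1.855×10⁶)³ / 4.904×10¹²).
r³/μ = 1.301×10⁶ s², so T = 2π × 1.141×10³ = 7.166×10³ s.
Converting: 7.166×10³ s ÷ 60.00 = 119.4 minutes.

T ≈ 119 minutes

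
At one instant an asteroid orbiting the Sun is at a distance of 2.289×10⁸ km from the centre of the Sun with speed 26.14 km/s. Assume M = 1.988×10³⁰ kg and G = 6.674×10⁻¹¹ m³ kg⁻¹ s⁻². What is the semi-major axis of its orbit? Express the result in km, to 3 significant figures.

μ = GM = 6.674×10⁻¹¹ × 1.988×10³⁰ = 1.327×10²⁰ m³/s².
r = 2.289×10¹¹ m.
Specific orbital energy ε = v²/2 − μ/r = (26140)²/2 − 1.327×10²⁰/2.289×10¹¹ = -2.380×10⁸ J/kg.
Since ε = −μ/(2a), a = −μ/(2ε) = 2.788×10¹¹ m = 2.7875×10⁸ km.

a ≈ 2.79×10⁸ km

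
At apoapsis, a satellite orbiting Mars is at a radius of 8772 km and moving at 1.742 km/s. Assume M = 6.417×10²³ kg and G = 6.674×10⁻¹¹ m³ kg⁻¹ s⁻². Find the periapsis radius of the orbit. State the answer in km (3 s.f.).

periapsis radius ≈ 3960 km

μ = GM = 6.674×10⁻¹¹ × 6.417×10²³ = 4.283×10¹³ m³/s².
r_a = 8.772×10⁶ m.
Specific energy ε = v²/2 − μ/r = -3.365×10⁶ J/kg, so a = −μ/(2ε) = 6.364×10⁶ m.
The apsides satisfy r_p + r_a = 2a, so the periapsis radius is 2a − r_a = 3.955×10⁶ m = 3955.3 km.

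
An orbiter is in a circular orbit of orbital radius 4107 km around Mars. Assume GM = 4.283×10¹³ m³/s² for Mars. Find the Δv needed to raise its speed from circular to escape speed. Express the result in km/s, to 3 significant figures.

Δv ≈ 1.34 km/s

r = 4107 km = 4.107×10⁶ m.
Circular speed v_c = √(μ/r) = 3229 m/s.
Escape speed v_esc = √(2μ/r) = √2 × v_c = 4567 m/s.
Δv = v_esc − v_c = 1338 m/s = 1.338 km/s.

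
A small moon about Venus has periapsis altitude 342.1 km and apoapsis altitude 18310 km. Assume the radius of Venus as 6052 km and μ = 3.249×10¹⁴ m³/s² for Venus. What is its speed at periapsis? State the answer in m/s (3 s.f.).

v ≈ 8970 m/s

r_p = 6052 + 342.1 = 6394.1 km = 6.3941×10⁶ m.
r_a = 6052 + 18310 = 24362 km = 2.4362×10⁷ m.
Semi-major axis a = (r_p + r_a)/2 = 15378 km = 1.538×10⁷ m.
Vis-viva: v² = μ(2/r − 1/a) = 3.249×10¹⁴ × (3.128×10⁻⁷ − 6.503×10⁻⁸) = 8.050×10⁷ m²/s².
v = 8972 m/s.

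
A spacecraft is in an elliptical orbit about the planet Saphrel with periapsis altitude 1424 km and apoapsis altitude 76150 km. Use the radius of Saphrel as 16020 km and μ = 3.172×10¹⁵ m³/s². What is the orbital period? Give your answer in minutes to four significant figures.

T ≈ 754.4 minutes

r_p = 16020 + 1424 = 17444 km = 1.7444×10⁷ m.
r_a = 16020 + 76150 = 92170 km = 9.2170×10⁷ m.
Semi-major axis a = (r_p + r_a)/2 = (17444 + 92170)/2 = 54807 km = 5.481×10⁷ m.
By Kepler's third law T = 2π√(a³/μ) = 2π × 7.204×10³ = 4.527×10⁴ s.
= 754.4 minutes.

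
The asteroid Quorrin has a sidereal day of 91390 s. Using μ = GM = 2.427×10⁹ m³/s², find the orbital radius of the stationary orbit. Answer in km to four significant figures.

r_sync ≈ 800.8 km

A synchronous orbit has period T, so by Kepler's third law a = (μT²/4π²)^(1/3).
μT²/4π² = 2.427×10⁹ × (9.139×10⁴)² / 39.48 = 5.135×10¹⁷ m³.
a = 8.008×10⁵ m = 800.76 km.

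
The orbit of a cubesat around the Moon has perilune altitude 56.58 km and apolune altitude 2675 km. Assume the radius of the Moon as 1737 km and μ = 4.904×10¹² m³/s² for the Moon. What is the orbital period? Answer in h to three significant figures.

T ≈ 4.31 h

r_p = 1737 + 56.58 = 1793.6 km = 1.7936×10⁶ m.
r_a = 1737 + 2675 = 4412.0 km = 4.4120×10⁶ m.
Semi-major axis a = (r_p + r_a)/2 = (1793.6 + 4412.0)/2 = 3102.8 km = 3.103×10⁶ m.
By Kepler's third law T = 2π√(a³/μ) = 2π × 2.468×10³ = 1.551×10⁴ s.
= 4.308 h.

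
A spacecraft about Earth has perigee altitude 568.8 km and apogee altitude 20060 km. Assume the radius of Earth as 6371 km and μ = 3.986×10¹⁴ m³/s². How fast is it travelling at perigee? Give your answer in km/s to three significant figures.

v ≈ 9.54 km/s

r_p = 6371 + 568.8 = 6939.8 km = 6.9398×10⁶ m.
r_a = 6371 + 20060 = 26431 km = 2.6431×10⁷ m.
Semi-major axis a = (r_p + r_a)/2 = 16685 km = 1.669×10⁷ m.
Vis-viva: v² = μ(2/r − 1/a) = 3.986×10¹⁴ × (2.882×10⁻⁷ − 5.993×10⁻⁸) = 9.098×10⁷ m²/s².
v = 9539 m/s = 9.539 km/s.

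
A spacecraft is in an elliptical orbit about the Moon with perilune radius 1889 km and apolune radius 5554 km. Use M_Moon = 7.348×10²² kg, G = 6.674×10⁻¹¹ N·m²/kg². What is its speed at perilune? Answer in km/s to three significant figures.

v ≈ 1.97 km/s

μ = GM = 6.674×10⁻¹¹ × 7.348×10²² = 4.904×10¹² m³/s².
Semi-major axis a = (r_p + r_a)/2 = 3721.5 km = 3.722×10⁶ m.
Vis-viva: v² = μ(2/r − 1/a) = 4.904×10¹² × (1.059×10⁻⁶ − 2.687×10⁻⁷) = 3.874×10⁶ m²/s².
v = 1968 m/s = 1.968 km/s.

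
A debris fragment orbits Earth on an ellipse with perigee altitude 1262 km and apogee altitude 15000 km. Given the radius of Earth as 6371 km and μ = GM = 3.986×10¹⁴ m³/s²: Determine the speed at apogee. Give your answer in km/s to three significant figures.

r_p = 6371 + 1262 = 7633.0 km = 7.6330×10⁶ m.
r_a = 6371 + 15000 = 21371 km = 2.1371×10⁷ m.
Semi-major axis a = (r_p + r_a)/2 = 14502 km = 1.450×10⁷ m.
Vis-viva: v² = μ(2/r − 1/a) = 3.986×10¹⁴ × (9.358×10⁻⁸ − 6.896×10⁻⁸) = 9.817×10⁶ m²/s².
v = 3133 m/s = 3.133 km/s.

v ≈ 3.13 km/s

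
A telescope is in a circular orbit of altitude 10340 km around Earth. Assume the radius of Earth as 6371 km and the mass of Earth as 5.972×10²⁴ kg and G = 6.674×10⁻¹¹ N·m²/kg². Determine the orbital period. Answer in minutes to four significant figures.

μ = GM = 6.674×10⁻¹¹ × 5.972×10²⁴ = 3.986×10¹⁴ m³/s².
r = 6371 + 10340 = 16711 km = 1.6711×10⁷ m.
Kepler's third law: T = 2π√(r³/μ) = 2π√((1.671×10⁷)³ / 3.986×10¹⁴).
r³/μ = 1.171×10⁷ s², so T = 2π × 3.422×10³ = 2.150×10⁴ s.
Converting: 2.150×10⁴ s ÷ 60.00 = 358.3 minutes.

T ≈ 358.3 minutes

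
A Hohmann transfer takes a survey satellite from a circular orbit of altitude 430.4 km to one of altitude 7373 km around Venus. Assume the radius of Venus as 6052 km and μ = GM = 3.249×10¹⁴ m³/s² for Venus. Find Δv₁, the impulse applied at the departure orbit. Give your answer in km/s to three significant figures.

r₁ = 6052 + 430.4 = 6482.4 km = 6.4824×10⁶ m.
r₂ = 6052 + 7373 = 13425 km = 1.3425×10⁷ m.
Transfer ellipse a_t = (r₁ + r₂)/2 = 9.954×10⁶ m.
At r₁: circular v_c1 = √(μ/r₁) = 7080 m/s; transfer-periapsis v_p = √[μ(2/r₁ − 1/a_t)] = 8222 m/s.
Δv₁ = v_p − v_c1 = 1142 m/s.
= 1.142 km/s.

Δv ≈ 1.14 km/s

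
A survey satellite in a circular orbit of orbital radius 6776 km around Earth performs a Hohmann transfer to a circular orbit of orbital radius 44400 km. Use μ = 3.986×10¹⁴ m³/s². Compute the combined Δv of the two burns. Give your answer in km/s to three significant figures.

Δv_total ≈ 3.89 km/s

r₁ = 6776 km = 6.776×10⁶ m.
r₂ = 44400 km = 4.440×10⁷ m.
Transfer ellipse a_t = (r₁ + r₂)/2 = 2.559×10⁷ m.
At r₁: circular v_c1 = √(μ/r₁) = 7670 m/s; transfer-perigee v_p = √[μ(2/r₁ − 1/a_t)] = 10100 m/s.
Δv₁ = v_p − v_c1 = 2433 m/s.
At r₂: circular v_c2 = √(μ/r₂) = 2996 m/s; transfer-apogee v_a = √[μ(2/r₂ − 1/a_t)] = 1542 m/s.
Δv₂ = v_c2 − v_a = 1454 m/s.
Total Δv = Δv₁ + Δv₂ = 3888 m/s = 3.888 km/s.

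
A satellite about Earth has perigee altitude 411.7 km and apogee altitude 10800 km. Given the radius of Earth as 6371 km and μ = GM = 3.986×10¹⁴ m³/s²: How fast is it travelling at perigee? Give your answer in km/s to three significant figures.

v ≈ 9.18 km/s

r_p = 6371 + 411.7 = 6782.7 km = 6.7827×10⁶ m.
r_a = 6371 + 10800 = 17171 km = 1.7171×10⁷ m.
Semi-major axis a = (r_p + r_a)/2 = 11977 km = 1.198×10⁷ m.
Vis-viva: v² = μ(2/r − 1/a) = 3.986×10¹⁴ × (2.949×10⁻⁷ − 8.349×10⁻⁸) = 8.425×10⁷ m²/s².
v = 9179 m/s = 9.179 km/s.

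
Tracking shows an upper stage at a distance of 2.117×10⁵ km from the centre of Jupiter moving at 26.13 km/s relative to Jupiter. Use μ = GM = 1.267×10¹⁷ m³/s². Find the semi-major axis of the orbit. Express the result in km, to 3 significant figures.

a ≈ 2.46×10⁵ km

r = 2.117×10⁸ m.
Specific orbital energy ε = v²/2 − μ/r = (26130)²/2 − 1.267×10¹⁷/2.117×10⁸ = -2.571×10⁸ J/kg.
Since ε = −μ/(2a), a = −μ/(2ε) = 2.464×10⁸ m = 2.4640×10⁵ km.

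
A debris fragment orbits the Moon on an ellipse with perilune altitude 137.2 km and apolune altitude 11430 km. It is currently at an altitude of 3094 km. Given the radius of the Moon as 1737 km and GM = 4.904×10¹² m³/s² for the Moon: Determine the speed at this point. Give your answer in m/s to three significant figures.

v ≈ 1170 m/s

r_p = 1737 + 137.2 = 1874.2 km = 1.8742×10⁶ m.
r_a = 1737 + 11430 = 13167 km = 1.3167×10⁷ m.
r = 1737 + 3094 = 4831.0 km = 4.831×10⁶ m.
Semi-major axis a = (r_p + r_a)/2 = 7520.6 km = 7.521×10⁶ m.
Vis-viva: v² = μ(2/r − 1/a) = 4.904×10¹² × (4.140×10⁻⁷ − 1.330×10⁻⁷) = 1.378×10⁶ m²/s².
v = 1174 m/s.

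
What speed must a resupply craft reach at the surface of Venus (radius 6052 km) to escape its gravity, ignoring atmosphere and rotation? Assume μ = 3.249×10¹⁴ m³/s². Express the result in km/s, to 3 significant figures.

r = R = 6.052×10⁶ m.
Escape speed v_esc = √(2μ/r) = √(2 × 3.249×10¹⁴ / 6.052×10⁶) = √(1.074×10⁸) = 10360 m/s.
= 10.36 km/s.

v_esc ≈ 10.4 km/s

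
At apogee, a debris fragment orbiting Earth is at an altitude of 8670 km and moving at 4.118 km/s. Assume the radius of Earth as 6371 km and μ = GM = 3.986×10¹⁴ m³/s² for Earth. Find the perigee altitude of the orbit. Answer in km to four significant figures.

r_a = 6371 + 8670 = 15041 km = 1.504×10⁷ m.
Specific energy ε = v²/2 − μ/r = -1.802×10⁷ J/kg, so a = −μ/(2ε) = 1.106×10⁷ m.
The apsides satisfy r_p + r_a = 2a, so the perigee radius is 2a − r_a = 7.076×10⁶ m = 7076.5 km.
Perigee altitude = 7076.5 − 6371 = 705.49 km.

perigee altitude ≈ 705.5 km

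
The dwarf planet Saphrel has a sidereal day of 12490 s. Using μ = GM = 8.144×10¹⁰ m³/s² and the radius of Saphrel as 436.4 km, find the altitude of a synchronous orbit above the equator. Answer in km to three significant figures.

h_sync ≈ 249 km

A synchronous orbit has period T, so by Kepler's third law a = (μT²/4π²)^(1/3).
μT²/4π² = 8.144×10¹⁰ × (1.249×10⁴)² / 39.48 = 3.218×10¹⁷ m³.
a = 6.853×10⁵ m = 685.28 km.
Altitude h = a − R = 685.28 − 436.4 = 248.88 km.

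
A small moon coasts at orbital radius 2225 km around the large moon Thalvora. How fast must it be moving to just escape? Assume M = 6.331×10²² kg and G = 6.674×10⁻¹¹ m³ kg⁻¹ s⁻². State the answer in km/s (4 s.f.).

μ = GM = 6.674×10⁻¹¹ × 6.331×10²² = 4.225×10¹² m³/s².
r = 2225 km = 2.225×10⁶ m.
Escape speed v_esc = √(2μ/r) = √(2 × 4.225×10¹² / 2.225×10⁶) = √(3.798×10⁶) = 1949 m/s.
= 1.949 km/s.

v_esc ≈ 1.949 km/s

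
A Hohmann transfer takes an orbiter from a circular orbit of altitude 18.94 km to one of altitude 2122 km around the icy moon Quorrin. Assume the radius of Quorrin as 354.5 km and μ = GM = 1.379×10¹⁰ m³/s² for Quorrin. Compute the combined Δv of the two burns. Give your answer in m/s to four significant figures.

r₁ = 354.5 + 18.94 = 373.44 km = 3.7344×10⁵ m.
r₂ = 354.5 + 2122 = 2476.5 km = 2.4765×10⁶ m.
Transfer ellipse a_t = (r₁ + r₂)/2 = 1.425×10⁶ m.
At r₁: circular v_c1 = √(μ/r₁) = 192.2 m/s; transfer-periapsis v_p = √[μ(2/r₁ − 1/a_t)] = 253.3 m/s.
Δv₁ = v_p − v_c1 = 61.17 m/s.
At r₂: circular v_c2 = √(μ/r₂) = 74.62 m/s; transfer-apoapsis v_a = √[μ(2/r₂ − 1/a_t)] = 38.20 m/s.
Δv₂ = v_c2 − v_a = 36.42 m/s.
Total Δv = Δv₁ + Δv₂ = 97.59 m/s.

Δv_total ≈ 97.59 m/s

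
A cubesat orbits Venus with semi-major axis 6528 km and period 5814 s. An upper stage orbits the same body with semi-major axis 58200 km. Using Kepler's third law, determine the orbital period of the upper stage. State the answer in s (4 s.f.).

T₂ ≈ 1.548×10⁵ s

Kepler's third law: T² ∝ a³, so T₂ = T₁ (a₂/a₁)^(3/2).
a₂/a₁ = 8.915, (a₂/a₁)^(3/2) = 26.62.
T₂ = 5814 × 26.62 = 1.548×10⁵ s.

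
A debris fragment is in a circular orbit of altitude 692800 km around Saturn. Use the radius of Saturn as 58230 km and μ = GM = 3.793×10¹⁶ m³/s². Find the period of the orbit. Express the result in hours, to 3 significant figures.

T ≈ 184 hours

r = 58230 + 692800 = 751030 km = 7.5103×10⁸ m.
Kepler's third law: T = 2π√(r³/μ) = 2π√((7.510×10⁸)³ / 3.793×10¹⁶).
r³/μ = 1.117×10¹⁰ s², so T = 2π × 1.057×10⁵ = 6.640×10⁵ s.
Converting: 6.640×10⁵ s ÷ 3600 = 184.4 hours.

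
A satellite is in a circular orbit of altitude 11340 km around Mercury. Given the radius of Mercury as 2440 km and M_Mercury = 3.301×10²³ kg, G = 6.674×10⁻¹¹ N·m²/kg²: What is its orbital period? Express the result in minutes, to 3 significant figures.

T ≈ 1140 minutes

μ = GM = 6.674×10⁻¹¹ × 3.301×10²³ = 2.203×10¹³ m³/s².
r = 2440 + 11340 = 13780 km = 1.3780×10⁷ m.
Kepler's third law: T = 2π√(r³/μ) = 2π√((1.378×10⁷)³ / 2.203×10¹³).
r³/μ = 1.188×10⁸ s², so T = 2π × 1.090×10⁴ = 6.848×10⁴ s.
Converting: 6.848×10⁴ s ÷ 60.00 = 1141 minutes.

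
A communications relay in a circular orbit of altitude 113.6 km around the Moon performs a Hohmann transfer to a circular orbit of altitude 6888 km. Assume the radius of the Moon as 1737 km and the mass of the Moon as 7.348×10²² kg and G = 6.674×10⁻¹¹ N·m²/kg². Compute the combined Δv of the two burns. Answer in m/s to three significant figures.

μ = GM = 6.674×10⁻¹¹ × 7.348×10²² = 4.904×10¹² m³/s².
r₁ = 1737 + 113.6 = 1850.6 km = 1.8506×10⁶ m.
r₂ = 1737 + 6888 = 8625.0 km = 8.6250×10⁶ m.
Transfer ellipse a_t = (r₁ + r₂)/2 = 5.238×10⁶ m.
At r₁: circular v_c1 = √(μ/r₁) = 1628 m/s; transfer-perilune v_p = √[μ(2/r₁ − 1/a_t)] = 2089 m/s.
Δv₁ = v_p − v_c1 = 461.1 m/s.
At r₂: circular v_c2 = √(μ/r₂) = 754.0 m/s; transfer-apolune v_a = √[μ(2/r₂ − 1/a_t)] = 448.2 m/s.
Δv₂ = v_c2 − v_a = 305.8 m/s.
Total Δv = Δv₁ + Δv₂ = 766.9 m/s.

Δv_total ≈ 767 m/s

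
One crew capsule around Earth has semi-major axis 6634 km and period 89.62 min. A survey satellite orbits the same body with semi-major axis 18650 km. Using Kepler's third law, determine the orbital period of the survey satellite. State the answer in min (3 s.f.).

Kepler's third law: T² ∝ a³, so T₂ = T₁ (a₂/a₁)^(3/2).
a₂/a₁ = 2.811, (a₂/a₁)^(3/2) = 4.714.
T₂ = 89.62 × 4.714 = 422.4 min.

T₂ ≈ 422 min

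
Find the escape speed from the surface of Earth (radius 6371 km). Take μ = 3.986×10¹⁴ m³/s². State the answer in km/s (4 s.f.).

v_esc ≈ 11.19 km/s

r = R = 6.371×10⁶ m.
Escape speed v_esc = √(2μ/r) = √(2 × 3.986×10¹⁴ / 6.371×10⁶) = √(1.251×10⁸) = 11190 m/s.
= 11.19 km/s.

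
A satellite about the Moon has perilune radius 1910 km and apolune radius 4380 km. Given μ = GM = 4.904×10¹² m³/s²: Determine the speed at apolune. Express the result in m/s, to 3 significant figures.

v ≈ 825 m/s

Semi-major axis a = (r_p + r_a)/2 = 3145.0 km = 3.145×10⁶ m.
Vis-viva: v² = μ(2/r − 1/a) = 4.904×10¹² × (4.566×10⁻⁷ − 3.180×10⁻⁷) = 6.800×10⁵ m²/s².
v = 824.6 m/s.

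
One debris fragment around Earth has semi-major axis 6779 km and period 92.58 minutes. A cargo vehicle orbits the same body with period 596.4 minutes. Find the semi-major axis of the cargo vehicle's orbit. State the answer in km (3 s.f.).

a₂ ≈ 23500 km

Kepler's third law: a³ ∝ T², so a₂ = a₁ (T₂/T₁)^(2/3).
T₂/T₁ = 6.442, (T₂/T₁)^(2/3) = 3.462.
a₂ = 6779 × 3.462 = 23470 km.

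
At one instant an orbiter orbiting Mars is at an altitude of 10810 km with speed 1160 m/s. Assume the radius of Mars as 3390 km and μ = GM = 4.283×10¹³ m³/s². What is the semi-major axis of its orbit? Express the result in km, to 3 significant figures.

r = 3390 + 10810 = 14200 km = 1.420×10⁷ m.
Specific orbital energy ε = v²/2 − μ/r = (1160)²/2 − 4.283×10¹³/1.420×10⁷ = -2.343×10⁶ J/kg.
Since ε = −μ/(2a), a = −μ/(2ε) = 9.138×10⁶ m = 9138.4 km.

a ≈ 9140 km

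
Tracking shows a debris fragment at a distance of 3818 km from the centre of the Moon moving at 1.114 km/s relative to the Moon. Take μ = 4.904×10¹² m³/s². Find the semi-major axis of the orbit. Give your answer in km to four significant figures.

a ≈ 3693 km

r = 3.818×10⁶ m.
Vis-viva rearranged: 1/a = 2/r − v²/μ = 5.238×10⁻⁷ − 2.531×10⁻⁷ = 2.708×10⁻⁷ m⁻¹.
a = 3.693×10⁶ m = 3693.1 km.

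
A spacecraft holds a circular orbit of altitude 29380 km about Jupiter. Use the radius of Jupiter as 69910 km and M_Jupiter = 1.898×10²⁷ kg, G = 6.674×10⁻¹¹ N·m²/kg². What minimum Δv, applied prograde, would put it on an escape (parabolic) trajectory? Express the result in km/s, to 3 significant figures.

μ = GM = 6.674×10⁻¹¹ × 1.898×10²⁷ = 1.267×10¹⁷ m³/s².
r = 69910 + 29380 = 99290 km = 9.9290×10⁷ m.
Circular speed v_c = √(μ/r) = 35720 m/s.
Escape speed v_esc = √(2μ/r) = √2 × v_c = 50510 m/s.
Δv = v_esc − v_c = 14790 m/s = 14.79 km/s.

Δv ≈ 14.8 km/s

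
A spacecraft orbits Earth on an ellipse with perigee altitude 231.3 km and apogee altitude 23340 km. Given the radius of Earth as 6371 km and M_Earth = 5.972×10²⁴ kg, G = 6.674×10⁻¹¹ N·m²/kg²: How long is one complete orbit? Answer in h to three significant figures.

T ≈ 6.76 h

μ = GM = 6.674×10⁻¹¹ × 5.972×10²⁴ = 3.986×10¹⁴ m³/s².
r_p = 6371 + 231.3 = 6602.3 km = 6.6023×10⁶ m.
r_a = 6371 + 23340 = 29711 km = 2.9711×10⁷ m.
Semi-major axis a = (r_p + r_a)/2 = (6602.3 + 29711)/2 = 18157 km = 1.816×10⁷ m.
By Kepler's third law T = 2π√(a³/μ) = 2π × 3.875×10³ = 2.435×10⁴ s.
= 6.764 h.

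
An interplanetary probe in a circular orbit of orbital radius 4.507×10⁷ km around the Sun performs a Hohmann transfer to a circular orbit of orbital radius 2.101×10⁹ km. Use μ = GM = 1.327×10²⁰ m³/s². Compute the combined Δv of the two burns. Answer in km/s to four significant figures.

r₁ = 4.507×10⁷ km = 4.507×10¹⁰ m.
r₂ = 2.101×10⁹ km = 2.101×10¹² m.
Transfer ellipse a_t = (r₁ + r₂)/2 = 1.073×10¹² m.
At r₁: circular v_c1 = √(μ/r₁) = 54260 m/s; transfer-perihelion v_p = √[μ(2/r₁ − 1/a_t)] = 75930 m/s.
Δv₁ = v_p − v_c1 = 21670 m/s.
At r₂: circular v_c2 = √(μ/r₂) = 7947 m/s; transfer-aphelion v_a = √[μ(2/r₂ − 1/a_t)] = 1629 m/s.
Δv₂ = v_c2 − v_a = 6319 m/s.
Total Δv = Δv₁ + Δv₂ = 27980 m/s = 27.98 km/s.

Δv_total ≈ 27.98 km/s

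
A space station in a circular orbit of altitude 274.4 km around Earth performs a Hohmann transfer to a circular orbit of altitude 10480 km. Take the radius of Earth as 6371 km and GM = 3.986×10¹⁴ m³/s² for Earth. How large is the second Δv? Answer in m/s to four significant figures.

Δv ≈ 1206 m/s

r₁ = 6371 + 274.4 = 6645.4 km = 6.6454×10⁶ m.
r₂ = 6371 + 10480 = 16851 km = 1.6851×10⁷ m.
Transfer ellipse a_t = (r₁ + r₂)/2 = 1.175×10⁷ m.
At r₁: circular v_c1 = √(μ/r₁) = 7745 m/s; transfer-perigee v_p = √[μ(2/r₁ − 1/a_t)] = 9275 m/s.
At r₂: circular v_c2 = √(μ/r₂) = 4864 m/s; transfer-apogee v_a = √[μ(2/r₂ − 1/a_t)] = 3658 m/s.
Δv₂ = v_c2 − v_a = 1206 m/s.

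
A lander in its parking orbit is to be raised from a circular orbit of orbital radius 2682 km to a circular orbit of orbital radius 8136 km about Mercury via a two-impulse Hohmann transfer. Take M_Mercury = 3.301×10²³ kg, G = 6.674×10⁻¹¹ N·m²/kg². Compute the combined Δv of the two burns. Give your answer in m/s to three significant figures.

Δv_total ≈ 1140 m/s

μ = GM = 6.674×10⁻¹¹ × 3.301×10²³ = 2.203×10¹³ m³/s².
r₁ = 2682 km = 2.682×10⁶ m.
r₂ = 8136 km = 8.136×10⁶ m.
Transfer ellipse a_t = (r₁ + r₂)/2 = 5.409×10⁶ m.
At r₁: circular v_c1 = √(μ/r₁) = 2866 m/s; transfer-periherm v_p = √[μ(2/r₁ − 1/a_t)] = 3515 m/s.
Δv₁ = v_p − v_c1 = 649.0 m/s.
At r₂: circular v_c2 = √(μ/r₂) = 1646 m/s; transfer-apoherm v_a = √[μ(2/r₂ − 1/a_t)] = 1159 m/s.
Δv₂ = v_c2 − v_a = 486.8 m/s.
Total Δv = Δv₁ + Δv₂ = 1136 m/s.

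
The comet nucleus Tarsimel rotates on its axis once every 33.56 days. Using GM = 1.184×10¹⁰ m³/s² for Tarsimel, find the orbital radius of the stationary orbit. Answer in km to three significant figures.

T = 33.56 days = 2.900×10⁶ s.
A synchronous orbit has period T, so by Kepler's third law a = (μT²/4π²)^(1/3).
μT²/4π² = 1.184×10¹⁰ × (2.900×10⁶)² / 39.48 = 2.522×10²¹ m³.
a = 1.361×10⁷ m = 13611 km.

r_sync ≈ 13600 km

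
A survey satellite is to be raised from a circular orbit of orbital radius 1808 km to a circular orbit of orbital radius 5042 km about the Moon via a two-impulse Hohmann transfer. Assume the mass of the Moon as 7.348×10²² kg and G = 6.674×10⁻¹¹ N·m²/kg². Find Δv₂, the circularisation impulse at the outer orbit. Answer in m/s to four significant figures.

μ = GM = 6.674×10⁻¹¹ × 7.348×10²² = 4.904×10¹² m³/s².
r₁ = 1808 km = 1.808×10⁶ m.
r₂ = 5042 km = 5.042×10⁶ m.
Transfer ellipse a_t = (r₁ + r₂)/2 = 3.425×10⁶ m.
At r₁: circular v_c1 = √(μ/r₁) = 1647 m/s; transfer-perilune v_p = √[μ(2/r₁ − 1/a_t)] = 1998 m/s.
At r₂: circular v_c2 = √(μ/r₂) = 986.2 m/s; transfer-apolune v_a = √[μ(2/r₂ − 1/a_t)] = 716.5 m/s.
Δv₂ = v_c2 − v_a = 269.7 m/s.

Δv ≈ 269.7 m/s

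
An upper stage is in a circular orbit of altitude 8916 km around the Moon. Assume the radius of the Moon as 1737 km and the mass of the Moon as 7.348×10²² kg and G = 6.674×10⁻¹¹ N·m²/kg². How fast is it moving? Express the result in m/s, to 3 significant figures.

v ≈ 678 m/s

μ = GM = 6.674×10⁻¹¹ × 7.348×10²² = 4.904×10¹² m³/s².
r = 1737 + 8916 = 10653 km = 1.0653×10⁷ m.
For a circular orbit v = √(μ/r) = √(4.904×10¹² / 1.065×10⁷) = √(4.603×10⁵) = 678.5 m/s.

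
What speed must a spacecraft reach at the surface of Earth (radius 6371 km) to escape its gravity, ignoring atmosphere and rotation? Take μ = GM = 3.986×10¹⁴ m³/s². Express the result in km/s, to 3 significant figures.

r = R = 6.371×10⁶ m.
Escape speed v_esc = √(2μ/r) = √(2 × 3.986×10¹⁴ / 6.371×10⁶) = √(1.251×10⁸) = 11190 m/s.
= 11.19 km/s.

v_esc ≈ 11.2 km/s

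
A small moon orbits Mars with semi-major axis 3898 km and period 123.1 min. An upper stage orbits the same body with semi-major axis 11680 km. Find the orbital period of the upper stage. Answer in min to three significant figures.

T₂ ≈ 638 min

Kepler's third law: T² ∝ a³, so T₂ = T₁ (a₂/a₁)^(3/2).
a₂/a₁ = 2.996, (a₂/a₁)^(3/2) = 5.187.
T₂ = 123.1 × 5.187 = 638.5 min.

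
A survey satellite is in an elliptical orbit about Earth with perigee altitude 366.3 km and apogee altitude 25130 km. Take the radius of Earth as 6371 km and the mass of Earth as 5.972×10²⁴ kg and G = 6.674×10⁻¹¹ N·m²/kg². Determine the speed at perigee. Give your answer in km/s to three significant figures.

μ = GM = 6.674×10⁻¹¹ × 5.972×10²⁴ = 3.986×10¹⁴ m³/s².
r_p = 6371 + 366.3 = 6737.3 km = 6.7373×10⁶ m.
r_a = 6371 + 25130 = 31501 km = 3.1501×10⁷ m.
Semi-major axis a = (r_p + r_a)/2 = 19119 km = 1.912×10⁷ m.
Vis-viva: v² = μ(2/r − 1/a) = 3.986×10¹⁴ × (2.969×10⁻⁷ − 5.230×10⁻⁸) = 9.747×10⁷ m²/s².
v = 9873 m/s = 9.873 km/s.

v ≈ 9.87 km/s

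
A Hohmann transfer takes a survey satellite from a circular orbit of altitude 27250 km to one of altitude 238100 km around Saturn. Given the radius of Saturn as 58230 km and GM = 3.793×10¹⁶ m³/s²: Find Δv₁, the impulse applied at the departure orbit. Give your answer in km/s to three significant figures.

r₁ = 58230 + 27250 = 85480 km = 8.5480×10⁷ m.
r₂ = 58230 + 238100 = 296330 km = 2.9633×10⁸ m.
Transfer ellipse a_t = (r₁ + r₂)/2 = 1.909×10⁸ m.
At r₁: circular v_c1 = √(μ/r₁) = 21060 m/s; transfer-perikrone v_p = √[μ(2/r₁ − 1/a_t)] = 26240 m/s.
Δv₁ = v_p − v_c1 = 5180 m/s.
= 5.180 km/s.

Δv ≈ 5.18 km/s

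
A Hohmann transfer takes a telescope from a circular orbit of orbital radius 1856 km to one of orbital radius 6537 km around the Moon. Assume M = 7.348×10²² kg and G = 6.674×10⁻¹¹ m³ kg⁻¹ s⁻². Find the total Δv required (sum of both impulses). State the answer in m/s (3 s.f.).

Δv_total ≈ 693 m/s

μ = GM = 6.674×10⁻¹¹ × 7.348×10²² = 4.904×10¹² m³/s².
r₁ = 1856 km = 1.856×10⁶ m.
r₂ = 6537 km = 6.537×10⁶ m.
Transfer ellipse a_t = (r₁ + r₂)/2 = 4.196×10⁶ m.
At r₁: circular v_c1 = √(μ/r₁) = 1626 m/s; transfer-perilune v_p = √[μ(2/r₁ − 1/a_t)] = 2029 m/s.
Δv₁ = v_p − v_c1 = 403.3 m/s.
At r₂: circular v_c2 = √(μ/r₂) = 866.1 m/s; transfer-apolune v_a = √[μ(2/r₂ − 1/a_t)] = 576.0 m/s.
Δv₂ = v_c2 − v_a = 290.1 m/s.
Total Δv = Δv₁ + Δv₂ = 693.4 m/s.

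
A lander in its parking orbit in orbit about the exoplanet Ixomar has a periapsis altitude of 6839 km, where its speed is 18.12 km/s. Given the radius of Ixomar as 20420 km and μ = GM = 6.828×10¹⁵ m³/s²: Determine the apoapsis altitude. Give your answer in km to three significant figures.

apoapsis altitude ≈ 31400 km

r_p = 20420 + 6839 = 27259 km = 2.726×10⁷ m.
Specific energy ε = v²/2 − μ/r = -8.632×10⁷ J/kg, so a = −μ/(2ε) = 3.955×10⁷ m.
The apsides satisfy r_p + r_a = 2a, so the apoapsis radius is 2a − r_p = 5.184×10⁷ m = 51843 km.
Apoapsis altitude = 51843 − 20420 = 31423 km.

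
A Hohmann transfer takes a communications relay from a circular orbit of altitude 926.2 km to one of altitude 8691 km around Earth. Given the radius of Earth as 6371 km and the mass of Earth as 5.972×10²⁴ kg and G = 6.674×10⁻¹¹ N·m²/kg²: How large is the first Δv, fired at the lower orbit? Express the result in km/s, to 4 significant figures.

Δv ≈ 1.188 km/s

μ = GM = 6.674×10⁻¹¹ × 5.972×10²⁴ = 3.986×10¹⁴ m³/s².
r₁ = 6371 + 926.2 = 7297.2 km = 7.2972×10⁶ m.
r₂ = 6371 + 8691 = 15062 km = 1.5062×10⁷ m.
Transfer ellipse a_t = (r₁ + r₂)/2 = 1.118×10⁷ m.
At r₁: circular v_c1 = √(μ/r₁) = 7391 m/s; transfer-perigee v_p = √[μ(2/r₁ − 1/a_t)] = 8578 m/s.
Δv₁ = v_p − v_c1 = 1188 m/s.
= 1.188 km/s.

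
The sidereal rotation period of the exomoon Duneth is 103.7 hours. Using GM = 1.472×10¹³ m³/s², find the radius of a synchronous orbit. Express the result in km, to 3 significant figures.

T = 103.7 hours = 3.733×10⁵ s.
A synchronous orbit has period T, so by Kepler's third law a = (μT²/4π²)^(1/3).
μT²/4π² = 1.472×10¹³ × (3.733×10⁵)² / 39.48 = 5.196×10²² m³.
a = 3.732×10⁷ m = 37317 km.

r_sync ≈ 37300 km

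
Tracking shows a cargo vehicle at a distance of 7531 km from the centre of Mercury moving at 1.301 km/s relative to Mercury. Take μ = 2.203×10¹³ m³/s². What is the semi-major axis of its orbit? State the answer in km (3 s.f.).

r = 7.531×10⁶ m.
Vis-viva rearranged: 1/a = 2/r − v²/μ = 2.656×10⁻⁷ − 7.683×10⁻⁸ = 1.887×10⁻⁷ m⁻¹.
a = 5.298×10⁶ m = 5298.4 km.

a ≈ 5300 km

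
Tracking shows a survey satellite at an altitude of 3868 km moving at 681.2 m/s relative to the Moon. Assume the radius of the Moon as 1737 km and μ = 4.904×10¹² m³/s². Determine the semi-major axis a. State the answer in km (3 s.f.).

a ≈ 3810 km

r = 1737 + 3868 = 5605.0 km = 5.605×10⁶ m.
Vis-viva rearranged: 1/a = 2/r − v²/μ = 3.568×10⁻⁷ − 9.462×10⁻⁸ = 2.622×10⁻⁷ m⁻¹.
a = 3.814×10⁶ m = 3813.9 km.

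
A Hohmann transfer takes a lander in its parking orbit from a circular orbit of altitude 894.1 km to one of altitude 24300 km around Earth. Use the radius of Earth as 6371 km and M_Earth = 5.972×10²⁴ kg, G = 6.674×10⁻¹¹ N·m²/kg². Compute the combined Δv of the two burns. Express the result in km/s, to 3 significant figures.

μ = GM = 6.674×10⁻¹¹ × 5.972×10²⁴ = 3.986×10¹⁴ m³/s².
r₁ = 6371 + 894.1 = 7265.1 km = 7.2651×10⁶ m.
r₂ = 6371 + 24300 = 30671 km = 3.0671×10⁷ m.
Transfer ellipse a_t = (r₁ + r₂)/2 = 1.897×10⁷ m.
At r₁: circular v_c1 = √(μ/r₁) = 7407 m/s; transfer-perigee v_p = √[μ(2/r₁ − 1/a_t)] = 9419 m/s.
Δv₁ = v_p − v_c1 = 2012 m/s.
At r₂: circular v_c2 = √(μ/r₂) = 3605 m/s; transfer-apogee v_a = √[μ(2/r₂ − 1/a_t)] = 2231 m/s.
Δv₂ = v_c2 − v_a = 1374 m/s.
Total Δv = Δv₁ + Δv₂ = 3386 m/s = 3.386 km/s.

Δv_total ≈ 3.39 km/s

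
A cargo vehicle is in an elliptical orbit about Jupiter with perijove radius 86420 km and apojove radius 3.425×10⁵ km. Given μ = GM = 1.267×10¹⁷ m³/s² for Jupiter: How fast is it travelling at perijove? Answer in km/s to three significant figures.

Semi-major axis a = (r_p + r_a)/2 = 2.1446×10⁵ km = 2.145×10⁸ m.
Vis-viva: v² = μ(2/r − 1/a) = 1.267×10¹⁷ × (2.314×10⁻⁸ − 4.663×10⁻⁹) = 2.341×10⁹ m²/s².
v = 48390 m/s = 48.39 km/s.

v ≈ 48.4 km/s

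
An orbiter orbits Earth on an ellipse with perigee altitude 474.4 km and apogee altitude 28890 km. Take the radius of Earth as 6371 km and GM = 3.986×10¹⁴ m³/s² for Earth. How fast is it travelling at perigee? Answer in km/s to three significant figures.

v ≈ 9.88 km/s

r_p = 6371 + 474.4 = 6845.4 km = 6.8454×10⁶ m.
r_a = 6371 + 28890 = 35261 km = 3.5261×10⁷ m.
Semi-major axis a = (r_p + r_a)/2 = 21053 km = 2.105×10⁷ m.
Vis-viva: v² = μ(2/r − 1/a) = 3.986×10¹⁴ × (2.922×10⁻⁷ − 4.750×10⁻⁸) = 9.752×10⁷ m²/s².
v = 9875 m/s = 9.875 km/s.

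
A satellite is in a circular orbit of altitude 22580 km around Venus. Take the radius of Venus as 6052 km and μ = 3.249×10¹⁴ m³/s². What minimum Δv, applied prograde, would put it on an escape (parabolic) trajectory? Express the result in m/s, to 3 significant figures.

Δv ≈ 1400 m/s

r = 6052 + 22580 = 28632 km = 2.8632×10⁷ m.
Circular speed v_c = √(μ/r) = 3369 m/s.
Escape speed v_esc = √(2μ/r) = √2 × v_c = 4764 m/s.
Δv = v_esc − v_c = 1395 m/s.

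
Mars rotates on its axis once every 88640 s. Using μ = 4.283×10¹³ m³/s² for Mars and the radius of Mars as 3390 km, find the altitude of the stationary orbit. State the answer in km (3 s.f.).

A synchronous orbit has period T, so by Kepler's third law a = (μT²/4π²)^(1/3).
μT²/4π² = 4.283×10¹³ × (8.864×10⁴)² / 39.48 = 8.524×10²¹ m³.
a = 2.043×10⁷ m = 20428 km.
Altitude h = a − R = 20428 − 3390 = 17038 km.

h_sync ≈ 17000 km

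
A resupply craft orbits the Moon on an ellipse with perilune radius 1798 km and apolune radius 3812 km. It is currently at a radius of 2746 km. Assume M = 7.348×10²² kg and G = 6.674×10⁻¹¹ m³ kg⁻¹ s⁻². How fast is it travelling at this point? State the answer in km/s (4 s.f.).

v ≈ 1.350 km/s

μ = GM = 6.674×10⁻¹¹ × 7.348×10²² = 4.904×10¹² m³/s².
Semi-major axis a = (r_p + r_a)/2 = 2805.0 km = 2.805×10⁶ m.
Vis-viva: v² = μ(2/r − 1/a) = 4.904×10¹² × (7.283×10⁻⁷ − 3.565×10⁻⁷) = 1.823×10⁶ m²/s².
v = 1350 m/s = 1.350 km/s.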